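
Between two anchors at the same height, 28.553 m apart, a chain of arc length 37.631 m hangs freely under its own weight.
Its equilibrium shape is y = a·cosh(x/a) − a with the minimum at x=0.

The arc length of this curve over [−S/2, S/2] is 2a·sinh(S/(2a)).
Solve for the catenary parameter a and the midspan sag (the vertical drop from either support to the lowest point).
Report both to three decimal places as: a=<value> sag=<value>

seed: a₀ = √(S³/(24(L−S))) = √(28.553³/(24·9.078)) = 10.336581
iter 1: u=1.381163  f(a)=+9.063e-01  f'(a)=-2.115e+00  a ← 10.336581 − (+9.063e-01/-2.115e+00) = 10.765028
iter 2: u=1.326193  f(a)=+5.939e-02  f'(a)=-1.846e+00  a ← 10.765028 − (+5.939e-02/-1.846e+00) = 10.797197
iter 3: u=1.322241  f(a)=+2.947e-04  f'(a)=-1.828e+00  a ← 10.797197 − (+2.947e-04/-1.828e+00) = 10.797359
iter 4: u=1.322222  f(a)=+7.332e-09  f'(a)=-1.828e+00  a ← 10.797359 − (+7.332e-09/-1.828e+00) = 10.797359
iter 5: u=1.322222  f(a)=+0.000e+00  f'(a)=-1.828e+00  a ← 10.797359 − (+0.000e+00/-1.828e+00) = 10.797359
converged: |Δa| < 1e-12 after 5 iterations
sag = a·(cosh(S/(2a)) − 1) = 10.797359·(cosh(1.322222) − 1) = 10.896097
T_max/T_min = cosh(S/(2a)) = 2.009145

a=10.797 sag=10.896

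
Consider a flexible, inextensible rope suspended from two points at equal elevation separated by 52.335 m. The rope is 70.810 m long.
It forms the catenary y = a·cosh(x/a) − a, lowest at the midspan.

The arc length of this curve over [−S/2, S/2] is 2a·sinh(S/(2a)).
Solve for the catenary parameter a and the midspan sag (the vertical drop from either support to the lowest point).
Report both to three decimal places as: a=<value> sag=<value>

a=18.864 sag=21.253

seed: a₀ = √(S³/(24(L−S))) = √(52.335³/(24·18.475)) = 17.980034
iter 1: u=1.455364  f(a)=+2.058e+00  f'(a)=-2.525e+00  a ← 17.980034 − (+2.058e+00/-2.525e+00) = 18.795301
iter 2: u=1.392236  f(a)=+1.483e-01  f'(a)=-2.173e+00  a ← 18.795301 − (+1.483e-01/-2.173e+00) = 18.863538
iter 3: u=1.387200  f(a)=+9.015e-04  f'(a)=-2.146e+00  a ← 18.863538 − (+9.015e-04/-2.146e+00) = 18.863958
iter 4: u=1.387169  f(a)=+3.377e-08  f'(a)=-2.146e+00  a ← 18.863958 − (+3.377e-08/-2.146e+00) = 18.863958
iter 5: u=1.387169  f(a)=+0.000e+00  f'(a)=-2.146e+00  a ← 18.863958 − (+0.000e+00/-2.146e+00) = 18.863958
converged: |Δa| < 1e-12 after 5 iterations
sag = a·(cosh(S/(2a)) − 1) = 18.863958·(cosh(1.387169) − 1) = 21.252908
T_max/T_min = cosh(S/(2a)) = 2.126641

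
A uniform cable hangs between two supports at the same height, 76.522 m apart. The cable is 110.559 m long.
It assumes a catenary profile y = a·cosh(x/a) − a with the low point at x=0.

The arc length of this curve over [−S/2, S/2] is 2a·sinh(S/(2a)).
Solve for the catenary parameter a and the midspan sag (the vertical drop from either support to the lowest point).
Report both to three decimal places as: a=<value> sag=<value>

seed: a₀ = √(S³/(24(L−S))) = √(76.522³/(24·34.037)) = 23.420610
iter 1: u=1.633647  f(a)=+4.841e+00  f'(a)=-3.760e+00  a ← 23.420610 − (+4.841e+00/-3.760e+00) = 24.708235
iter 2: u=1.548512  f(a)=+4.279e-01  f'(a)=-3.122e+00  a ← 24.708235 − (+4.279e-01/-3.122e+00) = 24.845301
iter 3: u=1.539969  f(a)=+4.060e-03  f'(a)=-3.063e+00  a ← 24.845301 − (+4.060e-03/-3.063e+00) = 24.846627
iter 4: u=1.539887  f(a)=+3.730e-07  f'(a)=-3.063e+00  a ← 24.846627 − (+3.730e-07/-3.063e+00) = 24.846627
iter 5: u=1.539887  f(a)=+1.421e-14  f'(a)=-3.063e+00  a ← 24.846627 − (+1.421e-14/-3.063e+00) = 24.846627
converged: |Δa| < 1e-12 after 5 iterations
sag = a·(cosh(S/(2a)) − 1) = 24.846627·(cosh(1.539887) − 1) = 35.760122
T_max/T_min = cosh(S/(2a)) = 2.439234

a=24.847 sag=35.760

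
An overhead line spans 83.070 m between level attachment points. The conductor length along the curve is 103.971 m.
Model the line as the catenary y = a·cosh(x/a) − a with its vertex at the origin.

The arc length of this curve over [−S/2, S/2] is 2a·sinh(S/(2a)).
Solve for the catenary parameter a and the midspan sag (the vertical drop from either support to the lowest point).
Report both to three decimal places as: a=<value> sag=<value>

a=35.013 sag=27.664

seed: a₀ = √(S³/(24(L−S))) = √(83.070³/(24·20.901)) = 33.804706
iter 1: u=1.228675  f(a)=+1.636e+00  f'(a)=-1.434e+00  a ← 33.804706 − (+1.636e+00/-1.434e+00) = 34.945583
iter 2: u=1.188562  f(a)=+8.645e-02  f'(a)=-1.286e+00  a ← 34.945583 − (+8.645e-02/-1.286e+00) = 35.012820
iter 3: u=1.186280  f(a)=+2.713e-04  f'(a)=-1.278e+00  a ← 35.012820 − (+2.713e-04/-1.278e+00) = 35.013033
iter 4: u=1.186273  f(a)=+2.691e-09  f'(a)=-1.278e+00  a ← 35.013033 − (+2.691e-09/-1.278e+00) = 35.013033
iter 5: u=1.186273  f(a)=-1.421e-14  f'(a)=-1.278e+00  a ← 35.013033 − (-1.421e-14/-1.278e+00) = 35.013033
converged: |Δa| < 1e-12 after 5 iterations
sag = a·(cosh(S/(2a)) − 1) = 35.013033·(cosh(1.186273) − 1) = 27.663954
T_max/T_min = cosh(S/(2a)) = 1.790104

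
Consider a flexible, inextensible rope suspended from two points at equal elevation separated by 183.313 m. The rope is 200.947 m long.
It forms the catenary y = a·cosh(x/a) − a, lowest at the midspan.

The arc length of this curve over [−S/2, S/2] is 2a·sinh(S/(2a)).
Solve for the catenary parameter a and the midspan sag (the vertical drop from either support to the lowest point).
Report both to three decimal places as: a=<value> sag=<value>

seed: a₀ = √(S³/(24(L−S))) = √(183.313³/(24·17.634)) = 120.644870
iter 1: u=0.759721  f(a)=+5.159e-01  f'(a)=-3.096e-01  a ← 120.644870 − (+5.159e-01/-3.096e-01) = 122.311616
iter 2: u=0.749369  f(a)=+1.089e-02  f'(a)=-2.966e-01  a ← 122.311616 − (+1.089e-02/-2.966e-01) = 122.348319
iter 3: u=0.749144  f(a)=+5.079e-06  f'(a)=-2.963e-01  a ← 122.348319 − (+5.079e-06/-2.963e-01) = 122.348336
iter 4: u=0.749144  f(a)=+1.137e-12  f'(a)=-2.963e-01  a ← 122.348336 − (+1.137e-12/-2.963e-01) = 122.348336
converged: |Δa| < 1e-12 after 4 iterations
sag = a·(cosh(S/(2a)) − 1) = 122.348336·(cosh(0.749144) − 1) = 35.967928
T_max/T_min = cosh(S/(2a)) = 1.293980

a=122.348 sag=35.968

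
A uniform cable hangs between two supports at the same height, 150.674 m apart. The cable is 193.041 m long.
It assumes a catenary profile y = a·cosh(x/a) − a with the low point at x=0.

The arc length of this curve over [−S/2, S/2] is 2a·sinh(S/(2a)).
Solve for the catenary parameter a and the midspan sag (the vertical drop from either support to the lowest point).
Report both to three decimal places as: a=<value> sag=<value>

a=60.305 sag=53.506

seed: a₀ = √(S³/(24(L−S))) = √(150.674³/(24·42.367)) = 58.001336
iter 1: u=1.298884  f(a)=+3.721e+00  f'(a)=-1.723e+00  a ← 58.001336 − (+3.721e+00/-1.723e+00) = 60.161240
iter 2: u=1.252251  f(a)=+2.179e-01  f'(a)=-1.526e+00  a ← 60.161240 − (+2.179e-01/-1.526e+00) = 60.304033
iter 3: u=1.249286  f(a)=+8.506e-04  f'(a)=-1.514e+00  a ← 60.304033 − (+8.506e-04/-1.514e+00) = 60.304595
iter 4: u=1.249275  f(a)=+1.307e-08  f'(a)=-1.514e+00  a ← 60.304595 − (+1.307e-08/-1.514e+00) = 60.304595
iter 5: u=1.249275  f(a)=+0.000e+00  f'(a)=-1.514e+00  a ← 60.304595 − (+0.000e+00/-1.514e+00) = 60.304595
converged: |Δa| < 1e-12 after 5 iterations
sag = a·(cosh(S/(2a)) − 1) = 60.304595·(cosh(1.249275) − 1) = 53.505998
T_max/T_min = cosh(S/(2a)) = 1.887262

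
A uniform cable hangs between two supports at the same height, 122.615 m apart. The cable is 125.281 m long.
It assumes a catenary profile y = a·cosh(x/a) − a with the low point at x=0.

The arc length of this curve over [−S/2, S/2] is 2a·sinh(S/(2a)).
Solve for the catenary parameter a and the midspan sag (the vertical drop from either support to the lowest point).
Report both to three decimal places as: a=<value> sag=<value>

seed: a₀ = √(S³/(24(L−S))) = √(122.615³/(24·2.666)) = 169.738246
iter 1: u=0.361188  f(a)=+1.744e-02  f'(a)=-3.182e-02  a ← 169.738246 − (+1.744e-02/-3.182e-02) = 170.286374
iter 2: u=0.360026  f(a)=+8.486e-05  f'(a)=-3.152e-02  a ← 170.286374 − (+8.486e-05/-3.152e-02) = 170.289066
iter 3: u=0.360020  f(a)=+2.030e-09  f'(a)=-3.151e-02  a ← 170.289066 − (+2.030e-09/-3.151e-02) = 170.289066
iter 4: u=0.360020  f(a)=+1.421e-14  f'(a)=-3.151e-02  a ← 170.289066 − (+1.421e-14/-3.151e-02) = 170.289066
converged: |Δa| < 1e-12 after 4 iterations
sag = a·(cosh(S/(2a)) − 1) = 170.289066·(cosh(0.360020) − 1) = 11.155687
T_max/T_min = cosh(S/(2a)) = 1.065510

a=170.289 sag=11.156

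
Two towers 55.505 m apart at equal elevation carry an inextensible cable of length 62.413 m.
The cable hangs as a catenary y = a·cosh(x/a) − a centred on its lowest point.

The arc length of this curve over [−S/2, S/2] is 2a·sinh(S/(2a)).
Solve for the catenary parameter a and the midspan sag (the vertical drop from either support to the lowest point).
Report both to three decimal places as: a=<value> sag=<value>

seed: a₀ = √(S³/(24(L−S))) = √(55.505³/(24·6.908)) = 32.115625
iter 1: u=0.864143  f(a)=+2.626e-01  f'(a)=-4.632e-01  a ← 32.115625 − (+2.626e-01/-4.632e-01) = 32.682475
iter 2: u=0.849155  f(a)=+7.113e-03  f'(a)=-4.384e-01  a ← 32.682475 − (+7.113e-03/-4.384e-01) = 32.698700
iter 3: u=0.848734  f(a)=+5.542e-06  f'(a)=-4.377e-01  a ← 32.698700 − (+5.542e-06/-4.377e-01) = 32.698712
iter 4: u=0.848734  f(a)=+3.375e-12  f'(a)=-4.377e-01  a ← 32.698712 − (+3.375e-12/-4.377e-01) = 32.698712
converged: |Δa| < 1e-12 after 4 iterations
sag = a·(cosh(S/(2a)) − 1) = 32.698712·(cosh(0.848734) − 1) = 12.501414
T_max/T_min = cosh(S/(2a)) = 1.382321

a=32.699 sag=12.501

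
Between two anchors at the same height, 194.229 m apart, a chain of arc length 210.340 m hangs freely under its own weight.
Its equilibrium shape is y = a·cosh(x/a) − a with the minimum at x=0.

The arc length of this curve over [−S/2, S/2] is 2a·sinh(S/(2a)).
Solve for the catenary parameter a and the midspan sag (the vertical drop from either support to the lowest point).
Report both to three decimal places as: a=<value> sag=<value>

a=139.340 sag=35.235

seed: a₀ = √(S³/(24(L−S))) = √(194.229³/(24·16.111)) = 137.658883
iter 1: u=0.705472  f(a)=+4.057e-01  f'(a)=-2.459e-01  a ← 137.658883 − (+4.057e-01/-2.459e-01) = 139.308535
iter 2: u=0.697118  f(a)=+7.408e-03  f'(a)=-2.370e-01  a ← 139.308535 − (+7.408e-03/-2.370e-01) = 139.339789
iter 3: u=0.696962  f(a)=+2.572e-06  f'(a)=-2.369e-01  a ← 139.339789 − (+2.572e-06/-2.369e-01) = 139.339800
iter 4: u=0.696962  f(a)=+2.842e-13  f'(a)=-2.369e-01  a ← 139.339800 − (+2.842e-13/-2.369e-01) = 139.339800
converged: |Δa| < 1e-12 after 4 iterations
sag = a·(cosh(S/(2a)) − 1) = 139.339800·(cosh(0.696962) − 1) = 35.234851
T_max/T_min = cosh(S/(2a)) = 1.252870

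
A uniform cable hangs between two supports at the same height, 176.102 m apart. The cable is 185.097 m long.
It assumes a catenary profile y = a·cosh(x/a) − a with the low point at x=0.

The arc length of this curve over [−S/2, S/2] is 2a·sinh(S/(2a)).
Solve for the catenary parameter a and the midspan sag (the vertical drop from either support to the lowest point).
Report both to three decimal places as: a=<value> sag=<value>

a=160.257 sag=24.804

seed: a₀ = √(S³/(24(L−S))) = √(176.102³/(24·8.995)) = 159.052400
iter 1: u=0.553597  f(a)=+1.388e-01  f'(a)=-1.166e-01  a ← 159.052400 − (+1.388e-01/-1.166e-01) = 160.243059
iter 2: u=0.549484  f(a)=+1.575e-03  f'(a)=-1.140e-01  a ← 160.243059 − (+1.575e-03/-1.140e-01) = 160.256873
iter 3: u=0.549437  f(a)=+2.076e-07  f'(a)=-1.140e-01  a ← 160.256873 − (+2.076e-07/-1.140e-01) = 160.256875
iter 4: u=0.549437  f(a)=+0.000e+00  f'(a)=-1.140e-01  a ← 160.256875 − (+0.000e+00/-1.140e-01) = 160.256875
converged: |Δa| < 1e-12 after 4 iterations
sag = a·(cosh(S/(2a)) − 1) = 160.256875·(cosh(0.549437) − 1) = 24.803901
T_max/T_min = cosh(S/(2a)) = 1.154776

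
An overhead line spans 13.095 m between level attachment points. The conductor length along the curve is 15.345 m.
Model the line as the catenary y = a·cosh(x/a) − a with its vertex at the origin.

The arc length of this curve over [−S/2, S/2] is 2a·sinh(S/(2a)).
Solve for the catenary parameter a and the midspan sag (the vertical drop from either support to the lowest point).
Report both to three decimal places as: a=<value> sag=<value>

seed: a₀ = √(S³/(24(L−S))) = √(13.095³/(24·2.250)) = 6.448540
iter 1: u=1.015346  f(a)=+1.189e-01  f'(a)=-7.725e-01  a ← 6.448540 − (+1.189e-01/-7.725e-01) = 6.602418
iter 2: u=0.991682  f(a)=+4.388e-03  f'(a)=-7.164e-01  a ← 6.602418 − (+4.388e-03/-7.164e-01) = 6.608543
iter 3: u=0.990763  f(a)=+6.486e-06  f'(a)=-7.143e-01  a ← 6.608543 − (+6.486e-06/-7.143e-01) = 6.608552
iter 4: u=0.990762  f(a)=+1.422e-11  f'(a)=-7.143e-01  a ← 6.608552 − (+1.422e-11/-7.143e-01) = 6.608552
iter 5: u=0.990762  f(a)=+1.776e-15  f'(a)=-7.143e-01  a ← 6.608552 − (+1.776e-15/-7.143e-01) = 6.608552
converged: |Δa| < 1e-12 after 5 iterations
sag = a·(cosh(S/(2a)) − 1) = 6.608552·(cosh(0.990762) − 1) = 3.517662
T_max/T_min = cosh(S/(2a)) = 1.532289

a=6.609 sag=3.518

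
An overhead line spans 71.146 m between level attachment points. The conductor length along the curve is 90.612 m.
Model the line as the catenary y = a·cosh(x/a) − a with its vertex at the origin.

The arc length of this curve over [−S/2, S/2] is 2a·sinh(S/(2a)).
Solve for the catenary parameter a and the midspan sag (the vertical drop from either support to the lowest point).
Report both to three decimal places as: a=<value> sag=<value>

a=28.838 sag=24.867

seed: a₀ = √(S³/(24(L−S))) = √(71.146³/(24·19.466)) = 27.763982
iter 1: u=1.281264  f(a)=+1.662e+00  f'(a)=-1.646e+00  a ← 27.763982 − (+1.662e+00/-1.646e+00) = 28.773301
iter 2: u=1.236320  f(a)=+9.491e-02  f'(a)=-1.463e+00  a ← 28.773301 − (+9.491e-02/-1.463e+00) = 28.838169
iter 3: u=1.233539  f(a)=+3.512e-04  f'(a)=-1.452e+00  a ← 28.838169 − (+3.512e-04/-1.452e+00) = 28.838411
iter 4: u=1.233528  f(a)=+4.846e-09  f'(a)=-1.452e+00  a ← 28.838411 − (+4.846e-09/-1.452e+00) = 28.838411
iter 5: u=1.233528  f(a)=+0.000e+00  f'(a)=-1.452e+00  a ← 28.838411 − (+0.000e+00/-1.452e+00) = 28.838411
converged: |Δa| < 1e-12 after 5 iterations
sag = a·(cosh(S/(2a)) − 1) = 28.838411·(cosh(1.233528) − 1) = 24.867153
T_max/T_min = cosh(S/(2a)) = 1.862293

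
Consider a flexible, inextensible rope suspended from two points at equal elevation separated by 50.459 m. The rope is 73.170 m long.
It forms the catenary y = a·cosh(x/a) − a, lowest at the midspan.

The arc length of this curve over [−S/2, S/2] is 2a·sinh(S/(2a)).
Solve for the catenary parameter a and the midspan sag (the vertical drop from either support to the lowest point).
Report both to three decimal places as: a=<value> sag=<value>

a=16.298 sag=23.753

seed: a₀ = √(S³/(24(L−S))) = √(50.459³/(24·22.711)) = 15.352680
iter 1: u=1.643329  f(a)=+3.271e+00  f'(a)=-3.839e+00  a ← 15.352680 − (+3.271e+00/-3.839e+00) = 16.204909
iter 2: u=1.556905  f(a)=+2.921e-01  f'(a)=-3.181e+00  a ← 16.204909 − (+2.921e-01/-3.181e+00) = 16.296751
iter 3: u=1.548131  f(a)=+2.835e-03  f'(a)=-3.120e+00  a ← 16.296751 − (+2.835e-03/-3.120e+00) = 16.297660
iter 4: u=1.548044  f(a)=+2.726e-07  f'(a)=-3.119e+00  a ← 16.297660 − (+2.726e-07/-3.119e+00) = 16.297660
iter 5: u=1.548044  f(a)=+0.000e+00  f'(a)=-3.119e+00  a ← 16.297660 − (+0.000e+00/-3.119e+00) = 16.297660
converged: |Δa| < 1e-12 after 5 iterations
sag = a·(cosh(S/(2a)) − 1) = 16.297660·(cosh(1.548044) − 1) = 23.753257
T_max/T_min = cosh(S/(2a)) = 2.457464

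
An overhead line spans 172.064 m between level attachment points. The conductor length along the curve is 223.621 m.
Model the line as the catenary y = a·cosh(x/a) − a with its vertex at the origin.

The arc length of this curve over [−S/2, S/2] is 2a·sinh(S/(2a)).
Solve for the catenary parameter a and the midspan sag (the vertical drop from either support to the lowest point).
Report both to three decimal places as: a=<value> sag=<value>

seed: a₀ = √(S³/(24(L−S))) = √(172.064³/(24·51.557)) = 64.163136
iter 1: u=1.340832  f(a)=+4.838e+00  f'(a)=-1.915e+00  a ← 64.163136 − (+4.838e+00/-1.915e+00) = 66.689269
iter 2: u=1.290043  f(a)=+3.004e-01  f'(a)=-1.684e+00  a ← 66.689269 − (+3.004e-01/-1.684e+00) = 66.867637
iter 3: u=1.286601  f(a)=+1.328e-03  f'(a)=-1.669e+00  a ← 66.867637 − (+1.328e-03/-1.669e+00) = 66.868433
iter 4: u=1.286586  f(a)=+2.618e-08  f'(a)=-1.669e+00  a ← 66.868433 − (+2.618e-08/-1.669e+00) = 66.868433
iter 5: u=1.286586  f(a)=+2.842e-14  f'(a)=-1.669e+00  a ← 66.868433 − (+2.842e-14/-1.669e+00) = 66.868433
converged: |Δa| < 1e-12 after 5 iterations
sag = a·(cosh(S/(2a)) − 1) = 66.868433·(cosh(1.286586) − 1) = 63.411939
T_max/T_min = cosh(S/(2a)) = 1.948309

a=66.868 sag=63.412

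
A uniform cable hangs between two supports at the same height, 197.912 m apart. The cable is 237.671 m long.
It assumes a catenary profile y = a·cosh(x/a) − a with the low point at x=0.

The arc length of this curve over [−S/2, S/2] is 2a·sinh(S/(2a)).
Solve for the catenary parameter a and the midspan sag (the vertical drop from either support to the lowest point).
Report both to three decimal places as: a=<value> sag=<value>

a=92.732 sag=58.003

seed: a₀ = √(S³/(24(L−S))) = √(197.912³/(24·39.759)) = 90.133211
iter 1: u=1.097886  f(a)=+2.466e+00  f'(a)=-9.932e-01  a ← 90.133211 − (+2.466e+00/-9.932e-01) = 92.616089
iter 2: u=1.068454  f(a)=+1.056e-01  f'(a)=-9.099e-01  a ← 92.616089 − (+1.056e-01/-9.099e-01) = 92.732123
iter 3: u=1.067117  f(a)=+2.126e-04  f'(a)=-9.062e-01  a ← 92.732123 − (+2.126e-04/-9.062e-01) = 92.732357
iter 4: u=1.067114  f(a)=+8.665e-10  f'(a)=-9.062e-01  a ← 92.732357 − (+8.665e-10/-9.062e-01) = 92.732357
iter 5: u=1.067114  f(a)=+0.000e+00  f'(a)=-9.062e-01  a ← 92.732357 − (+0.000e+00/-9.062e-01) = 92.732357
converged: |Δa| < 1e-12 after 5 iterations
sag = a·(cosh(S/(2a)) − 1) = 92.732357·(cosh(1.067114) − 1) = 58.003060
T_max/T_min = cosh(S/(2a)) = 1.625489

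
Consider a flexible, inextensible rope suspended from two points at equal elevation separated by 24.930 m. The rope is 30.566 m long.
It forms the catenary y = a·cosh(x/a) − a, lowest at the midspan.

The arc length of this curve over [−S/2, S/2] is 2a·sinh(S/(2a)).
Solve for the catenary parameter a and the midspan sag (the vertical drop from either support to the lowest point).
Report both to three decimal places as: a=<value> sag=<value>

seed: a₀ = √(S³/(24(L−S))) = √(24.930³/(24·5.636)) = 10.702674
iter 1: u=1.164662  f(a)=+3.948e-01  f'(a)=-1.203e+00  a ← 10.702674 − (+3.948e-01/-1.203e+00) = 11.030833
iter 2: u=1.130014  f(a)=+1.889e-02  f'(a)=-1.091e+00  a ← 11.030833 − (+1.889e-02/-1.091e+00) = 11.048152
iter 3: u=1.128243  f(a)=+4.802e-05  f'(a)=-1.085e+00  a ← 11.048152 − (+4.802e-05/-1.085e+00) = 11.048196
iter 4: u=1.128239  f(a)=+3.122e-10  f'(a)=-1.085e+00  a ← 11.048196 − (+3.122e-10/-1.085e+00) = 11.048196
iter 5: u=1.128239  f(a)=-7.105e-15  f'(a)=-1.085e+00  a ← 11.048196 − (-7.105e-15/-1.085e+00) = 11.048196
converged: |Δa| < 1e-12 after 5 iterations
sag = a·(cosh(S/(2a)) − 1) = 11.048196·(cosh(1.128239) − 1) = 7.810031
T_max/T_min = cosh(S/(2a)) = 1.706906

a=11.048 sag=7.810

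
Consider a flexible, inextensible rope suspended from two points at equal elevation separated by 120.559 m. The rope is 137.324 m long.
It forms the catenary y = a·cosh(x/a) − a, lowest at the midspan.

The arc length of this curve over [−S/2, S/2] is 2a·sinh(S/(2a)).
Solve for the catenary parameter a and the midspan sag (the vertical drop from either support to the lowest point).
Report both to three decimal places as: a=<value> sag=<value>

a=67.327 sag=28.836

seed: a₀ = √(S³/(24(L−S))) = √(120.559³/(24·16.765)) = 65.992116
iter 1: u=0.913435  f(a)=+7.135e-01  f'(a)=-5.518e-01  a ← 65.992116 − (+7.135e-01/-5.518e-01) = 67.285164
iter 2: u=0.895881  f(a)=+2.151e-02  f'(a)=-5.190e-01  a ← 67.285164 − (+2.151e-02/-5.190e-01) = 67.326611
iter 3: u=0.895329  f(a)=+2.090e-05  f'(a)=-5.179e-01  a ← 67.326611 − (+2.090e-05/-5.179e-01) = 67.326652
iter 4: u=0.895329  f(a)=+1.972e-11  f'(a)=-5.179e-01  a ← 67.326652 − (+1.972e-11/-5.179e-01) = 67.326652
converged: |Δa| < 1e-12 after 4 iterations
sag = a·(cosh(S/(2a)) − 1) = 67.326652·(cosh(0.895329) − 1) = 28.836482
T_max/T_min = cosh(S/(2a)) = 1.428307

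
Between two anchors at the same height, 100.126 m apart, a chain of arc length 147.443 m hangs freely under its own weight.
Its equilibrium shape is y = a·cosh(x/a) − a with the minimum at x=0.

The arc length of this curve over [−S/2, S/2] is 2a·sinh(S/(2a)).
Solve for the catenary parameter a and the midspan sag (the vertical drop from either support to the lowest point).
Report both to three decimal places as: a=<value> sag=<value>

a=31.644 sag=48.582

seed: a₀ = √(S³/(24(L−S))) = √(100.126³/(24·47.317)) = 29.730765
iter 1: u=1.683879  f(a)=+7.179e+00  f'(a)=-4.182e+00  a ← 29.730765 − (+7.179e+00/-4.182e+00) = 31.447542
iter 2: u=1.591953  f(a)=+6.688e-01  f'(a)=-3.436e+00  a ← 31.447542 − (+6.688e-01/-3.436e+00) = 31.642195
iter 3: u=1.582160  f(a)=+7.121e-03  f'(a)=-3.363e+00  a ← 31.642195 − (+7.121e-03/-3.363e+00) = 31.644312
iter 4: u=1.582054  f(a)=+8.263e-07  f'(a)=-3.362e+00  a ← 31.644312 − (+8.263e-07/-3.362e+00) = 31.644312
iter 5: u=1.582054  f(a)=+2.842e-14  f'(a)=-3.362e+00  a ← 31.644312 − (+2.842e-14/-3.362e+00) = 31.644312
converged: |Δa| < 1e-12 after 5 iterations
sag = a·(cosh(S/(2a)) − 1) = 31.644312·(cosh(1.582054) − 1) = 48.581756
T_max/T_min = cosh(S/(2a)) = 2.535244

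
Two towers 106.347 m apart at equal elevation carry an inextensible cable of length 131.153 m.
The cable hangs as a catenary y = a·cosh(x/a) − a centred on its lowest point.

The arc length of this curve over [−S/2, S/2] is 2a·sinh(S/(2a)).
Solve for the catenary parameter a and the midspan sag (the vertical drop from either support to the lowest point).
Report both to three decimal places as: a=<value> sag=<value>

a=46.442 sag=33.914

seed: a₀ = √(S³/(24(L−S))) = √(106.347³/(24·24.806)) = 44.947327
iter 1: u=1.183018  f(a)=+1.795e+00  f'(a)=-1.266e+00  a ← 44.947327 − (+1.795e+00/-1.266e+00) = 46.364832
iter 2: u=1.146850  f(a)=+8.840e-02  f'(a)=-1.144e+00  a ← 46.364832 − (+8.840e-02/-1.144e+00) = 46.442092
iter 3: u=1.144942  f(a)=+2.391e-04  f'(a)=-1.138e+00  a ← 46.442092 − (+2.391e-04/-1.138e+00) = 46.442302
iter 4: u=1.144937  f(a)=+1.759e-09  f'(a)=-1.138e+00  a ← 46.442302 − (+1.759e-09/-1.138e+00) = 46.442302
iter 5: u=1.144937  f(a)=-2.842e-14  f'(a)=-1.138e+00  a ← 46.442302 − (-2.842e-14/-1.138e+00) = 46.442302
converged: |Δa| < 1e-12 after 5 iterations
sag = a·(cosh(S/(2a)) − 1) = 46.442302·(cosh(1.144937) − 1) = 33.914184
T_max/T_min = cosh(S/(2a)) = 1.730243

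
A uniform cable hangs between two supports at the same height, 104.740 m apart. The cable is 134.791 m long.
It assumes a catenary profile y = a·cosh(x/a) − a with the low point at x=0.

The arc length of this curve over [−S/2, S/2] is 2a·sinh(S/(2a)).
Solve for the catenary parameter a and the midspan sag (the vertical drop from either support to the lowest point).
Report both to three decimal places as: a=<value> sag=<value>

seed: a₀ = √(S³/(24(L−S))) = √(104.740³/(24·30.051)) = 39.914783
iter 1: u=1.312045  f(a)=+2.695e+00  f'(a)=-1.781e+00  a ← 39.914783 − (+2.695e+00/-1.781e+00) = 41.427717
iter 2: u=1.264130  f(a)=+1.608e-01  f'(a)=-1.575e+00  a ← 41.427717 − (+1.608e-01/-1.575e+00) = 41.529848
iter 3: u=1.261021  f(a)=+6.529e-04  f'(a)=-1.562e+00  a ← 41.529848 − (+6.529e-04/-1.562e+00) = 41.530266
iter 4: u=1.261008  f(a)=+1.086e-08  f'(a)=-1.562e+00  a ← 41.530266 − (+1.086e-08/-1.562e+00) = 41.530266
iter 5: u=1.261008  f(a)=+0.000e+00  f'(a)=-1.562e+00  a ← 41.530266 − (+0.000e+00/-1.562e+00) = 41.530266
converged: |Δa| < 1e-12 after 5 iterations
sag = a·(cosh(S/(2a)) − 1) = 41.530266·(cosh(1.261008) − 1) = 37.633592
T_max/T_min = cosh(S/(2a)) = 1.906173

a=41.530 sag=37.634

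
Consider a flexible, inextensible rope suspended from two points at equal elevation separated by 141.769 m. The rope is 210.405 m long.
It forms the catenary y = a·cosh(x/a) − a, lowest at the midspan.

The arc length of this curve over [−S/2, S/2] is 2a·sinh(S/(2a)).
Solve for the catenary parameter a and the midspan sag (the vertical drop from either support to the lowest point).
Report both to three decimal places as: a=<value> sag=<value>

a=44.327 sag=69.833

seed: a₀ = √(S³/(24(L−S))) = √(141.769³/(24·68.636)) = 41.590133
iter 1: u=1.704359  f(a)=+1.069e+01  f'(a)=-4.364e+00  a ← 41.590133 − (+1.069e+01/-4.364e+00) = 44.038801
iter 2: u=1.609592  f(a)=+1.017e+00  f'(a)=-3.570e+00  a ← 44.038801 − (+1.017e+00/-3.570e+00) = 44.323520
iter 3: u=1.599252  f(a)=+1.133e-02  f'(a)=-3.491e+00  a ← 44.323520 − (+1.133e-02/-3.491e+00) = 44.326766
iter 4: u=1.599135  f(a)=+1.443e-06  f'(a)=-3.490e+00  a ← 44.326766 − (+1.443e-06/-3.490e+00) = 44.326767
iter 5: u=1.599135  f(a)=+2.842e-14  f'(a)=-3.490e+00  a ← 44.326767 − (+2.842e-14/-3.490e+00) = 44.326767
converged: |Δa| < 1e-12 after 5 iterations
sag = a·(cosh(S/(2a)) − 1) = 44.326767·(cosh(1.599135) − 1) = 69.832895
T_max/T_min = cosh(S/(2a)) = 2.575411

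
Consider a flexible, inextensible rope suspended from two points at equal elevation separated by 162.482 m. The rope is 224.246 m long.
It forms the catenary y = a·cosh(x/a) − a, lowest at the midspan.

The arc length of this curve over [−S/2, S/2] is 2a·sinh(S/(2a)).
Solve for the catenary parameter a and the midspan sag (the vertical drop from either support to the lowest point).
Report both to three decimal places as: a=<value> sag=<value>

a=56.627 sag=68.984

seed: a₀ = √(S³/(24(L−S))) = √(162.482³/(24·61.764)) = 53.794089
iter 1: u=1.510222  f(a)=+7.438e+00  f'(a)=-2.865e+00  a ← 53.794089 − (+7.438e+00/-2.865e+00) = 56.390766
iter 2: u=1.440679  f(a)=+5.725e-01  f'(a)=-2.439e+00  a ← 56.390766 − (+5.725e-01/-2.439e+00) = 56.625482
iter 3: u=1.434707  f(a)=+4.016e-03  f'(a)=-2.405e+00  a ← 56.625482 − (+4.016e-03/-2.405e+00) = 56.627152
iter 4: u=1.434665  f(a)=+2.007e-07  f'(a)=-2.405e+00  a ← 56.627152 − (+2.007e-07/-2.405e+00) = 56.627152
iter 5: u=1.434665  f(a)=+2.842e-14  f'(a)=-2.405e+00  a ← 56.627152 − (+2.842e-14/-2.405e+00) = 56.627152
converged: |Δa| < 1e-12 after 5 iterations
sag = a·(cosh(S/(2a)) − 1) = 56.627152·(cosh(1.434665) − 1) = 68.984159
T_max/T_min = cosh(S/(2a)) = 2.218217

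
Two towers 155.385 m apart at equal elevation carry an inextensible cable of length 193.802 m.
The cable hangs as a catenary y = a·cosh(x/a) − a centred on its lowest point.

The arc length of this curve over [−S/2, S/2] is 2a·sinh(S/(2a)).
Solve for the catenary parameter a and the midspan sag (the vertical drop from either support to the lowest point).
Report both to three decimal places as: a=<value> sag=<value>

seed: a₀ = √(S³/(24(L−S))) = √(155.385³/(24·38.417)) = 63.789073
iter 1: u=1.217959  f(a)=+2.952e+00  f'(a)=-1.393e+00  a ← 63.789073 − (+2.952e+00/-1.393e+00) = 65.908506
iter 2: u=1.178793  f(a)=+1.535e-01  f'(a)=-1.251e+00  a ← 65.908506 − (+1.535e-01/-1.251e+00) = 66.031176
iter 3: u=1.176603  f(a)=+4.655e-04  f'(a)=-1.244e+00  a ← 66.031176 − (+4.655e-04/-1.244e+00) = 66.031550
iter 4: u=1.176597  f(a)=+4.309e-09  f'(a)=-1.244e+00  a ← 66.031550 − (+4.309e-09/-1.244e+00) = 66.031550
iter 5: u=1.176597  f(a)=+0.000e+00  f'(a)=-1.244e+00  a ← 66.031550 − (+0.000e+00/-1.244e+00) = 66.031550
converged: |Δa| < 1e-12 after 5 iterations
sag = a·(cosh(S/(2a)) − 1) = 66.031550·(cosh(1.176597) − 1) = 51.228713
T_max/T_min = cosh(S/(2a)) = 1.775822

a=66.032 sag=51.229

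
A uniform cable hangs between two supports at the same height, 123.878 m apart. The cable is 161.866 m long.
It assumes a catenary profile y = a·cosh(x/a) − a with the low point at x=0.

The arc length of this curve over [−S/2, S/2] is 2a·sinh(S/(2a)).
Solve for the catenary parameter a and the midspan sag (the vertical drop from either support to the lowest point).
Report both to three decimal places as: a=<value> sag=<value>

seed: a₀ = √(S³/(24(L−S))) = √(123.878³/(24·37.988)) = 45.662790
iter 1: u=1.356444  f(a)=+3.652e+00  f'(a)=-1.991e+00  a ← 45.662790 − (+3.652e+00/-1.991e+00) = 47.497153
iter 2: u=1.304057  f(a)=+2.316e-01  f'(a)=-1.746e+00  a ← 47.497153 − (+2.316e-01/-1.746e+00) = 47.629821
iter 3: u=1.300425  f(a)=+1.071e-03  f'(a)=-1.729e+00  a ← 47.629821 − (+1.071e-03/-1.729e+00) = 47.630440
iter 4: u=1.300408  f(a)=+2.313e-08  f'(a)=-1.729e+00  a ← 47.630440 − (+2.313e-08/-1.729e+00) = 47.630440
iter 5: u=1.300408  f(a)=+0.000e+00  f'(a)=-1.729e+00  a ← 47.630440 − (+0.000e+00/-1.729e+00) = 47.630440
converged: |Δa| < 1e-12 after 5 iterations
sag = a·(cosh(S/(2a)) − 1) = 47.630440·(cosh(1.300408) − 1) = 46.278075
T_max/T_min = cosh(S/(2a)) = 1.971607

a=47.630 sag=46.278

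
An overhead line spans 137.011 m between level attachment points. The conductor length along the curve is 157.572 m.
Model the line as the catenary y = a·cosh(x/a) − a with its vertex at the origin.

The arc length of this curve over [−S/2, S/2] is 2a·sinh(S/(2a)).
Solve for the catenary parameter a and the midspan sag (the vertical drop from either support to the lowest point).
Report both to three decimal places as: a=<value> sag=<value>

a=73.767 sag=34.163

seed: a₀ = √(S³/(24(L−S))) = √(137.011³/(24·20.561)) = 72.194717
iter 1: u=0.948899  f(a)=+9.458e-01  f'(a)=-6.226e-01  a ← 72.194717 − (+9.458e-01/-6.226e-01) = 73.713858
iter 2: u=0.929344  f(a)=+3.068e-02  f'(a)=-5.828e-01  a ← 73.713858 − (+3.068e-02/-5.828e-01) = 73.766497
iter 3: u=0.928680  f(a)=+3.467e-05  f'(a)=-5.815e-01  a ← 73.766497 − (+3.467e-05/-5.815e-01) = 73.766556
iter 4: u=0.928680  f(a)=+4.442e-11  f'(a)=-5.814e-01  a ← 73.766556 − (+4.442e-11/-5.814e-01) = 73.766556
iter 5: u=0.928680  f(a)=-2.842e-14  f'(a)=-5.814e-01  a ← 73.766556 − (-2.842e-14/-5.814e-01) = 73.766556
converged: |Δa| < 1e-12 after 5 iterations
sag = a·(cosh(S/(2a)) − 1) = 73.766556·(cosh(0.928680) − 1) = 34.162766
T_max/T_min = cosh(S/(2a)) = 1.463120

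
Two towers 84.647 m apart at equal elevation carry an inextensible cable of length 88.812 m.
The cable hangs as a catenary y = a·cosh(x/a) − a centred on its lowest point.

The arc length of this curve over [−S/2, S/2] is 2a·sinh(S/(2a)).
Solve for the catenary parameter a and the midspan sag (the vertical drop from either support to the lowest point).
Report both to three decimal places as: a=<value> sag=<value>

a=78.463 sag=11.694

seed: a₀ = √(S³/(24(L−S))) = √(84.647³/(24·4.165)) = 77.894041
iter 1: u=0.543347  f(a)=+6.191e-02  f'(a)=-1.101e-01  a ← 77.894041 − (+6.191e-02/-1.101e-01) = 78.456234
iter 2: u=0.539454  f(a)=+6.767e-04  f'(a)=-1.077e-01  a ← 78.456234 − (+6.767e-04/-1.077e-01) = 78.462515
iter 3: u=0.539410  f(a)=+8.282e-08  f'(a)=-1.077e-01  a ← 78.462515 − (+8.282e-08/-1.077e-01) = 78.462516
iter 4: u=0.539410  f(a)=-1.421e-14  f'(a)=-1.077e-01  a ← 78.462516 − (-1.421e-14/-1.077e-01) = 78.462516
converged: |Δa| < 1e-12 after 4 iterations
sag = a·(cosh(S/(2a)) − 1) = 78.462516·(cosh(0.539410) − 1) = 11.694343
T_max/T_min = cosh(S/(2a)) = 1.149044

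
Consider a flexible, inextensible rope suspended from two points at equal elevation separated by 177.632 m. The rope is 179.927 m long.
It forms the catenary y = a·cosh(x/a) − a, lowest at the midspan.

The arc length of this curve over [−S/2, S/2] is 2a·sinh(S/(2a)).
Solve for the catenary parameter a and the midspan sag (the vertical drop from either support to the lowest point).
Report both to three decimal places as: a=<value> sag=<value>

a=319.612 sag=12.420

seed: a₀ = √(S³/(24(L−S))) = √(177.632³/(24·2.295)) = 318.995710
iter 1: u=0.278424  f(a)=+8.912e-03  f'(a)=-1.450e-02  a ← 318.995710 − (+8.912e-03/-1.450e-02) = 319.610287
iter 2: u=0.277888  f(a)=+2.582e-05  f'(a)=-1.442e-02  a ← 319.610287 − (+2.582e-05/-1.442e-02) = 319.612078
iter 3: u=0.277887  f(a)=+2.181e-10  f'(a)=-1.442e-02  a ← 319.612078 − (+2.181e-10/-1.442e-02) = 319.612078
iter 4: u=0.277887  f(a)=-2.842e-14  f'(a)=-1.442e-02  a ← 319.612078 − (-2.842e-14/-1.442e-02) = 319.612078
converged: |Δa| < 1e-12 after 4 iterations
sag = a·(cosh(S/(2a)) − 1) = 319.612078·(cosh(0.277887) − 1) = 12.420016
T_max/T_min = cosh(S/(2a)) = 1.038860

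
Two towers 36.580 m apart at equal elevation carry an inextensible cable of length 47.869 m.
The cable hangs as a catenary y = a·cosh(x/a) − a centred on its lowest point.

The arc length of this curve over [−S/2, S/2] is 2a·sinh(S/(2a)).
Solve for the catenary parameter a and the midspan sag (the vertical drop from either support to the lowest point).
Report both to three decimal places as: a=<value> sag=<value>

a=14.024 sag=13.717

seed: a₀ = √(S³/(24(L−S))) = √(36.580³/(24·11.289)) = 13.441019
iter 1: u=1.360760  f(a)=+1.092e+00  f'(a)=-2.012e+00  a ← 13.441019 − (+1.092e+00/-2.012e+00) = 13.983960
iter 2: u=1.307927  f(a)=+6.968e-02  f'(a)=-1.763e+00  a ← 13.983960 − (+6.968e-02/-1.763e+00) = 14.023487
iter 3: u=1.304241  f(a)=+3.262e-04  f'(a)=-1.746e+00  a ← 14.023487 − (+3.262e-04/-1.746e+00) = 14.023673
iter 4: u=1.304223  f(a)=+7.223e-09  f'(a)=-1.746e+00  a ← 14.023673 − (+7.223e-09/-1.746e+00) = 14.023673
iter 5: u=1.304223  f(a)=+0.000e+00  f'(a)=-1.746e+00  a ← 14.023673 − (+0.000e+00/-1.746e+00) = 14.023673
converged: |Δa| < 1e-12 after 5 iterations
sag = a·(cosh(S/(2a)) − 1) = 14.023673·(cosh(1.304223) − 1) = 13.716617
T_max/T_min = cosh(S/(2a)) = 1.978104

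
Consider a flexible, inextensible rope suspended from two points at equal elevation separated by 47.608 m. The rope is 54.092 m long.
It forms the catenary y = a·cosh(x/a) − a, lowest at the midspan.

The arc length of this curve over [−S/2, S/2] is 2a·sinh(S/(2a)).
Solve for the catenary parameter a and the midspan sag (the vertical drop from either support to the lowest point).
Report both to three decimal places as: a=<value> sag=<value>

seed: a₀ = √(S³/(24(L−S))) = √(47.608³/(24·6.484)) = 26.332542
iter 1: u=0.903977  f(a)=+2.701e-01  f'(a)=-5.339e-01  a ← 26.332542 − (+2.701e-01/-5.339e-01) = 26.838513
iter 2: u=0.886934  f(a)=+7.983e-03  f'(a)=-5.028e-01  a ← 26.838513 − (+7.983e-03/-5.028e-01) = 26.854390
iter 3: u=0.886410  f(a)=+7.441e-06  f'(a)=-5.018e-01  a ← 26.854390 − (+7.441e-06/-5.018e-01) = 26.854405
iter 4: u=0.886410  f(a)=+6.487e-12  f'(a)=-5.018e-01  a ← 26.854405 − (+6.487e-12/-5.018e-01) = 26.854405
converged: |Δa| < 1e-12 after 4 iterations
sag = a·(cosh(S/(2a)) − 1) = 26.854405·(cosh(0.886410) − 1) = 11.259178
T_max/T_min = cosh(S/(2a)) = 1.419267

a=26.854 sag=11.259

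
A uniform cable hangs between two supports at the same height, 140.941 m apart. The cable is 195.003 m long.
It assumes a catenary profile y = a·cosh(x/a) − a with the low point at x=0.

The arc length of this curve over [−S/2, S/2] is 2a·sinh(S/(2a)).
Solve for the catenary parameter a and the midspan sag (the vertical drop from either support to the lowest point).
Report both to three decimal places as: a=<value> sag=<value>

seed: a₀ = √(S³/(24(L−S))) = √(140.941³/(24·54.062)) = 46.451993
iter 1: u=1.517061  f(a)=+6.573e+00  f'(a)=-2.909e+00  a ← 46.451993 − (+6.573e+00/-2.909e+00) = 48.711338
iter 2: u=1.446696  f(a)=+5.100e-01  f'(a)=-2.474e+00  a ← 48.711338 − (+5.100e-01/-2.474e+00) = 48.917490
iter 3: u=1.440599  f(a)=+3.641e-03  f'(a)=-2.439e+00  a ← 48.917490 − (+3.641e-03/-2.439e+00) = 48.918983
iter 4: u=1.440555  f(a)=+1.885e-07  f'(a)=-2.438e+00  a ← 48.918983 − (+1.885e-07/-2.438e+00) = 48.918983
iter 5: u=1.440555  f(a)=-2.842e-14  f'(a)=-2.438e+00  a ← 48.918983 − (-2.842e-14/-2.438e+00) = 48.918983
converged: |Δa| < 1e-12 after 5 iterations
sag = a·(cosh(S/(2a)) − 1) = 48.918983·(cosh(1.440555) − 1) = 60.166348
T_max/T_min = cosh(S/(2a)) = 2.229918

a=48.919 sag=60.166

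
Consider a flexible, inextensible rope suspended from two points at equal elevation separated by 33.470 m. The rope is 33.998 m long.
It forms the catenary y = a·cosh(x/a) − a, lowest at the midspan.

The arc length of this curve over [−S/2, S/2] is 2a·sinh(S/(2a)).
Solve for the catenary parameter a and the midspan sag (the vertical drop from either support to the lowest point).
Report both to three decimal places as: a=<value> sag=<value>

seed: a₀ = √(S³/(24(L−S))) = √(33.470³/(24·0.528)) = 54.395251
iter 1: u=0.307656  f(a)=+2.504e-03  f'(a)=-1.960e-02  a ← 54.395251 − (+2.504e-03/-1.960e-02) = 54.523043
iter 2: u=0.306934  f(a)=+8.853e-06  f'(a)=-1.946e-02  a ← 54.523043 − (+8.853e-06/-1.946e-02) = 54.523498
iter 3: u=0.306932  f(a)=+1.115e-10  f'(a)=-1.946e-02  a ← 54.523498 − (+1.115e-10/-1.946e-02) = 54.523498
iter 4: u=0.306932  f(a)=+0.000e+00  f'(a)=-1.946e-02  a ← 54.523498 − (+0.000e+00/-1.946e-02) = 54.523498
converged: |Δa| < 1e-12 after 4 iterations
sag = a·(cosh(S/(2a)) − 1) = 54.523498·(cosh(0.306932) − 1) = 2.588478
T_max/T_min = cosh(S/(2a)) = 1.047475

a=54.523 sag=2.588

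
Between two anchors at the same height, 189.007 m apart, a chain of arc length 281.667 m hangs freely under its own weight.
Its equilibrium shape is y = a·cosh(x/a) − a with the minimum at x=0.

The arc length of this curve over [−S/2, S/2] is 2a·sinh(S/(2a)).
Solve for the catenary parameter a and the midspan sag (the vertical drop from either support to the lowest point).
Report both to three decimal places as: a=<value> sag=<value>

seed: a₀ = √(S³/(24(L−S))) = √(189.007³/(24·92.660)) = 55.101708
iter 1: u=1.715074  f(a)=+1.462e+01  f'(a)=-4.462e+00  a ← 55.101708 − (+1.462e+01/-4.462e+00) = 58.378569
iter 2: u=1.618805  f(a)=+1.406e+00  f'(a)=-3.642e+00  a ← 58.378569 − (+1.406e+00/-3.642e+00) = 58.764596
iter 3: u=1.608171  f(a)=+1.605e-02  f'(a)=-3.559e+00  a ← 58.764596 − (+1.605e-02/-3.559e+00) = 58.769105
iter 4: u=1.608047  f(a)=+2.144e-06  f'(a)=-3.558e+00  a ← 58.769105 − (+2.144e-06/-3.558e+00) = 58.769106
iter 5: u=1.608047  f(a)=+5.684e-14  f'(a)=-3.558e+00  a ← 58.769106 − (+5.684e-14/-3.558e+00) = 58.769106
converged: |Δa| < 1e-12 after 5 iterations
sag = a·(cosh(S/(2a)) − 1) = 58.769106·(cosh(1.608047) − 1) = 93.834572
T_max/T_min = cosh(S/(2a)) = 2.596665

a=58.769 sag=93.835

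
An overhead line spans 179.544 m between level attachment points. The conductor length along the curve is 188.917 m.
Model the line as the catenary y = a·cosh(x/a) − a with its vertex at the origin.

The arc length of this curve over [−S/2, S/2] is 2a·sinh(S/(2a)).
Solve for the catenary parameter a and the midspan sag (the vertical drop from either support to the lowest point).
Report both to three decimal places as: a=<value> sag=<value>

a=161.644 sag=25.576

seed: a₀ = √(S³/(24(L−S))) = √(179.544³/(24·9.373)) = 160.402604
iter 1: u=0.559667  f(a)=+1.479e-01  f'(a)=-1.206e-01  a ← 160.402604 − (+1.479e-01/-1.206e-01) = 161.629219
iter 2: u=0.555419  f(a)=+1.714e-03  f'(a)=-1.178e-01  a ← 161.629219 − (+1.714e-03/-1.178e-01) = 161.643767
iter 3: u=0.555369  f(a)=+2.360e-07  f'(a)=-1.178e-01  a ← 161.643767 − (+2.360e-07/-1.178e-01) = 161.643769
iter 4: u=0.555369  f(a)=+0.000e+00  f'(a)=-1.178e-01  a ← 161.643769 − (+0.000e+00/-1.178e-01) = 161.643769
converged: |Δa| < 1e-12 after 4 iterations
sag = a·(cosh(S/(2a)) − 1) = 161.643769·(cosh(0.555369) − 1) = 25.575664
T_max/T_min = cosh(S/(2a)) = 1.158222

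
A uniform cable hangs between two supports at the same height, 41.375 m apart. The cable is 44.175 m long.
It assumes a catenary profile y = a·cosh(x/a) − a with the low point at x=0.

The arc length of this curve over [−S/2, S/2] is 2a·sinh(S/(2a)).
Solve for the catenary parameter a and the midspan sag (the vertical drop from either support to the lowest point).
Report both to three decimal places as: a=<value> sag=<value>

seed: a₀ = √(S³/(24(L−S))) = √(41.375³/(24·2.800)) = 32.465521
iter 1: u=0.637214  f(a)=+5.740e-02  f'(a)=-1.796e-01  a ← 32.465521 − (+5.740e-02/-1.796e-01) = 32.785118
iter 2: u=0.631003  f(a)=+8.586e-04  f'(a)=-1.743e-01  a ← 32.785118 − (+8.586e-04/-1.743e-01) = 32.790045
iter 3: u=0.630908  f(a)=+1.986e-07  f'(a)=-1.742e-01  a ← 32.790045 − (+1.986e-07/-1.742e-01) = 32.790046
iter 4: u=0.630908  f(a)=+2.132e-14  f'(a)=-1.742e-01  a ← 32.790046 − (+2.132e-14/-1.742e-01) = 32.790046
converged: |Δa| < 1e-12 after 4 iterations
sag = a·(cosh(S/(2a)) − 1) = 32.790046·(cosh(0.630908) − 1) = 6.745315
T_max/T_min = cosh(S/(2a)) = 1.205712

a=32.790 sag=6.745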